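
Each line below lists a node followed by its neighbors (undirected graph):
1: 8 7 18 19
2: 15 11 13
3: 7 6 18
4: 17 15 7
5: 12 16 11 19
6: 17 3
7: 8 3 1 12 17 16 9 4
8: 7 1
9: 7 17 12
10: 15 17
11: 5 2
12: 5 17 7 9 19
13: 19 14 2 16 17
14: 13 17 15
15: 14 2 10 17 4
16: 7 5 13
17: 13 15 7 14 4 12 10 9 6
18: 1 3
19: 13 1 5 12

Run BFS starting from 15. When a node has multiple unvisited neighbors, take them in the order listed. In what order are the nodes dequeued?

Visit 15; enqueue 14, 2, 10, 17, 4 → queue [14, 2, 10, 17, 4]
Visit 14; enqueue 13 → queue [2, 10, 17, 4, 13]
Visit 2; enqueue 11 → queue [10, 17, 4, 13, 11]
Visit 10 → queue [17, 4, 13, 11]
Visit 17; enqueue 7, 12, 9, 6 → queue [4, 13, 11, 7, 12, 9, 6]
Visit 4 → queue [13, 11, 7, 12, 9, 6]
Visit 13; enqueue 19, 16 → queue [11, 7, 12, 9, 6, 19, 16]
Visit 11; enqueue 5 → queue [7, 12, 9, 6, 19, 16, 5]
Visit 7; enqueue 8, 3, 1 → queue [12, 9, 6, 19, 16, 5, 8, 3, 1]
Visit 12 → queue [9, 6, 19, 16, 5, 8, 3, 1]
Visit 9 → queue [6, 19, 16, 5, 8, 3, 1]
Visit 6 → queue [19, 16, 5, 8, 3, 1]
Visit 19 → queue [16, 5, 8, 3, 1]
Visit 16 → queue [5, 8, 3, 1]
Visit 5 → queue [8, 3, 1]
Visit 8 → queue [3, 1]
Visit 3; enqueue 18 → queue [1, 18]
Visit 1 → queue [18]
Visit 18 → queue []

15 14 2 10 17 4 13 11 7 12 9 6 19 16 5 8 3 1 18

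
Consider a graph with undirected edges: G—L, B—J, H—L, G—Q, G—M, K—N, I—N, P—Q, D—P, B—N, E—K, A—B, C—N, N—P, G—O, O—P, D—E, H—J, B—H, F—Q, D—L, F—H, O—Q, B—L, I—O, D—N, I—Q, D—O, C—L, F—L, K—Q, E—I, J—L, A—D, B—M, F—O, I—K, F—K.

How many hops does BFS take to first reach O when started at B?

3

Level 0: B
Level 1: A, H, J, L, M, N
Level 2: C, D, F, G, I, K, P
Level 3: E, O, Q
O first appears at level 3.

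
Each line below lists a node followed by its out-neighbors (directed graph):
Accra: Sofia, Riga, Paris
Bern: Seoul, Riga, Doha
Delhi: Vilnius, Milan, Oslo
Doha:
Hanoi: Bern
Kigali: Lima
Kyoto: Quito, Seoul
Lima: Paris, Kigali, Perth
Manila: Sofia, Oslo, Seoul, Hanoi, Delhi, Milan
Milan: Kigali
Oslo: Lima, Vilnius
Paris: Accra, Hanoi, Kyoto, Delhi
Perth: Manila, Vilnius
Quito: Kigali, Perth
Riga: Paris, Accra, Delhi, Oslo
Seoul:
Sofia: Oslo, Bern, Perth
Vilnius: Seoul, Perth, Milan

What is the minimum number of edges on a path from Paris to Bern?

Level 0: Paris
Level 1: Accra, Delhi, Hanoi, Kyoto
Level 2: Bern, Milan, Oslo, Quito, Riga, Seoul, Sofia, Vilnius
Level 3: Doha, Kigali, Lima, Perth
Level 4: Manila
Bern first appears at level 2.

2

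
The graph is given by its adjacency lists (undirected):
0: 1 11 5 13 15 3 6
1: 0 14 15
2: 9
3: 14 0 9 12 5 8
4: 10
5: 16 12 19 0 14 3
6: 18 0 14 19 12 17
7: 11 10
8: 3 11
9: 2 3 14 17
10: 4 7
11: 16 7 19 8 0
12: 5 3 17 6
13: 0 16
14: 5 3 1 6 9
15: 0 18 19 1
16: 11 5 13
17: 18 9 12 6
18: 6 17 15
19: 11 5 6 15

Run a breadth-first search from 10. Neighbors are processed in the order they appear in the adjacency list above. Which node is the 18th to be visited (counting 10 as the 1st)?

17

Visit 10; enqueue 4, 7 → queue [4, 7]
Visit 4 → queue [7]
Visit 7; enqueue 11 → queue [11]
Visit 11; enqueue 16, 19, 8, 0 → queue [16, 19, 8, 0]
Visit 16; enqueue 5, 13 → queue [19, 8, 0, 5, 13]
Visit 19; enqueue 6, 15 → queue [8, 0, 5, 13, 6, 15]
Visit 8; enqueue 3 → queue [0, 5, 13, 6, 15, 3]
Visit 0; enqueue 1 → queue [5, 13, 6, 15, 3, 1]
Visit 5; enqueue 12, 14 → queue [13, 6, 15, 3, 1, 12, 14]
Visit 13 → queue [6, 15, 3, 1, 12, 14]
Visit 6; enqueue 18, 17 → queue [15, 3, 1, 12, 14, 18, 17]
Visit 15 → queue [3, 1, 12, 14, 18, 17]
Visit 3; enqueue 9 → queue [1, 12, 14, 18, 17, 9]
Visit 1 → queue [12, 14, 18, 17, 9]
Visit 12 → queue [14, 18, 17, 9]
Visit 14 → queue [18, 17, 9]
Visit 18 → queue [17, 9]
Visit 17 → queue [9]
Visit 9; enqueue 2 → queue [2]
Visit 2 → queue []

Visit order: 10, 4, 7, 11, 16, 19, 8, 0, 5, 13, 6, 15, 3, 1, 12, 14, 18, 17, 9, 2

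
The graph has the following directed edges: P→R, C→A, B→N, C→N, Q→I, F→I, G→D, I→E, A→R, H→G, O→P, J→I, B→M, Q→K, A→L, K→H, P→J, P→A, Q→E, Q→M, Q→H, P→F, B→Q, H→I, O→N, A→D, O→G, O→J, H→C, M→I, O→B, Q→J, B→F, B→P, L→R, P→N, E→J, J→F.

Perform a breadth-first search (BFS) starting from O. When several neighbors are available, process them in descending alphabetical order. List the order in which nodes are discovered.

Visit O; enqueue P, N, J, G, B → queue [P, N, J, G, B]
Visit P; enqueue R, F, A → queue [N, J, G, B, R, F, A]
Visit N → queue [J, G, B, R, F, A]
Visit J; enqueue I → queue [G, B, R, F, A, I]
Visit G; enqueue D → queue [B, R, F, A, I, D]
Visit B; enqueue Q, M → queue [R, F, A, I, D, Q, M]
Visit R → queue [F, A, I, D, Q, M]
Visit F → queue [A, I, D, Q, M]
Visit A; enqueue L → queue [I, D, Q, M, L]
Visit I; enqueue E → queue [D, Q, M, L, E]
Visit D → queue [Q, M, L, E]
Visit Q; enqueue K, H → queue [M, L, E, K, H]
Visit M → queue [L, E, K, H]
Visit L → queue [E, K, H]
Visit E → queue [K, H]
Visit K → queue [H]
Visit H; enqueue C → queue [C]
Visit C → queue []

O, P, N, J, G, B, R, F, A, I, D, Q, M, L, E, K, H, C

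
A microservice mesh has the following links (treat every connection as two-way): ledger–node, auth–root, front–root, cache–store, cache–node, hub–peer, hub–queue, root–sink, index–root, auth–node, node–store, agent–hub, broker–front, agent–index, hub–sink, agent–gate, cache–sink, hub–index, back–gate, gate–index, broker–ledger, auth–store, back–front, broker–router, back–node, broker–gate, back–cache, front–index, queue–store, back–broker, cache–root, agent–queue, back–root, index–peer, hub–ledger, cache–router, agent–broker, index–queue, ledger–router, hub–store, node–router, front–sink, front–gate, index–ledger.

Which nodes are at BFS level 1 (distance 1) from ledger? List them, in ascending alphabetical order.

broker, hub, index, node, router

Level 0: ledger
Level 1: broker, hub, index, node, router
Level 2: agent, auth, back, cache, front, gate, peer, queue, root, sink, store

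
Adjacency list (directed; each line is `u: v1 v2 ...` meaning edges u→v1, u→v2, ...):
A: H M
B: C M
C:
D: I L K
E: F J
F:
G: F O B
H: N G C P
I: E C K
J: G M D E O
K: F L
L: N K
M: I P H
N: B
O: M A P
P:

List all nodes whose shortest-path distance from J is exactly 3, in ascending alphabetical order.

C, N

Level 0: J
Level 1: D, E, G, M, O
Level 2: A, B, F, H, I, K, L, P
Level 3: C, N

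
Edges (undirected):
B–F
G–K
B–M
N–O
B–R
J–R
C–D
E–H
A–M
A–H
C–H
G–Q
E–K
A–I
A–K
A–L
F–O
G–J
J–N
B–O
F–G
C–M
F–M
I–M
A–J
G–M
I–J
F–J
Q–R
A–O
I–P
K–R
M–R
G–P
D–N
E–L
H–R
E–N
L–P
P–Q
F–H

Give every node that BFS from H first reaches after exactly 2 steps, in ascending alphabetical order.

Level 0: H
Level 1: A, C, E, F, R
Level 2: B, D, G, I, J, K, L, M, N, O, Q
Level 3: P

B, D, G, I, J, K, L, M, N, O, Q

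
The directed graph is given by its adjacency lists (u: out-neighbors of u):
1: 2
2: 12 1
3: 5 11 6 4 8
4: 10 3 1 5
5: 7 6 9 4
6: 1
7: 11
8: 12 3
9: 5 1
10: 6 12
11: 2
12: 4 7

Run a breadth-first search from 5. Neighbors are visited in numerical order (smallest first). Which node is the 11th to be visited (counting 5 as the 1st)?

8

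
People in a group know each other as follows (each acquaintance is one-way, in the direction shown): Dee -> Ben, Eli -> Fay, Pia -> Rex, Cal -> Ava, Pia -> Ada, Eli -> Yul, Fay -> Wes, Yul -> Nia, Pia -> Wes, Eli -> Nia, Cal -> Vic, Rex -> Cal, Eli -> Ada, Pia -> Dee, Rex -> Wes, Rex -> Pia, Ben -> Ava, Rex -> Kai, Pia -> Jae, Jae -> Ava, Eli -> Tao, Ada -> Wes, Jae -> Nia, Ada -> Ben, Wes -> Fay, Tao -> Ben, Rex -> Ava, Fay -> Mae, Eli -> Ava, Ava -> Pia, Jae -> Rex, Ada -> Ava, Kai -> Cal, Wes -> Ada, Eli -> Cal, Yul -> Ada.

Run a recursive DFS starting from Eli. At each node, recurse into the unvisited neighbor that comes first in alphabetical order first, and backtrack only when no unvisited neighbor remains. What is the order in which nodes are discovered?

Visit Eli
Eli → Ada
Ada → Ava
Ava → Pia
Pia → Dee
Dee → Ben
Pia → Jae
Jae → Nia
Jae → Rex
Rex → Cal
Cal → Vic
Rex → Kai
Rex → Wes
Wes → Fay
Fay → Mae
Eli → Tao
Eli → Yul

Eli → Ada → Ava → Pia → Dee → Ben → Jae → Nia → Rex → Cal → Vic → Kai → Wes → Fay → Mae → Tao → Yul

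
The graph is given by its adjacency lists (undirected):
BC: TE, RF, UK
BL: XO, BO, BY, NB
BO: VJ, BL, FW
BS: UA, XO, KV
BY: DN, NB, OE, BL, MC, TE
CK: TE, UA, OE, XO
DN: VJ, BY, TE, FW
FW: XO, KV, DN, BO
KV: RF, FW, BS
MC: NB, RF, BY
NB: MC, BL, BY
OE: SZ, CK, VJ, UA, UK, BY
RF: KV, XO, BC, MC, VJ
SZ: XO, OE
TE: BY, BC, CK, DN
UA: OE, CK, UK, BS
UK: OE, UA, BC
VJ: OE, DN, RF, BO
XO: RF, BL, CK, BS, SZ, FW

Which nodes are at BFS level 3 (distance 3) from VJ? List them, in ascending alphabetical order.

BS, NB

Level 0: VJ
Level 1: BO, DN, OE, RF
Level 2: BC, BL, BY, CK, FW, KV, MC, SZ, TE, UA, UK, XO
Level 3: BS, NB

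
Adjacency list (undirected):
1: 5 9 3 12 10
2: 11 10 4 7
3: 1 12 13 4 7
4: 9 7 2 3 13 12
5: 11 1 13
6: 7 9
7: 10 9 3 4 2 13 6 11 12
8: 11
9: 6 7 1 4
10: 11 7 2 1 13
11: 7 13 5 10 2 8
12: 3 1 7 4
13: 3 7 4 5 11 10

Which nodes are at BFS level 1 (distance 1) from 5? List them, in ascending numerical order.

1, 11, 13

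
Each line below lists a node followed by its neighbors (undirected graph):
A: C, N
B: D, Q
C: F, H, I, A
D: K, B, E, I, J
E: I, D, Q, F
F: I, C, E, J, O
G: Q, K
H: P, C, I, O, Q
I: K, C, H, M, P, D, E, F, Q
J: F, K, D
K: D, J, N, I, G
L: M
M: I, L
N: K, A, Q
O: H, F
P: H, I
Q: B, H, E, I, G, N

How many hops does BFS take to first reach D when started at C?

Level 0: C
Level 1: A, F, H, I
Level 2: D, E, J, K, M, N, O, P, Q
Level 3: B, G, L
D first appears at level 2.

2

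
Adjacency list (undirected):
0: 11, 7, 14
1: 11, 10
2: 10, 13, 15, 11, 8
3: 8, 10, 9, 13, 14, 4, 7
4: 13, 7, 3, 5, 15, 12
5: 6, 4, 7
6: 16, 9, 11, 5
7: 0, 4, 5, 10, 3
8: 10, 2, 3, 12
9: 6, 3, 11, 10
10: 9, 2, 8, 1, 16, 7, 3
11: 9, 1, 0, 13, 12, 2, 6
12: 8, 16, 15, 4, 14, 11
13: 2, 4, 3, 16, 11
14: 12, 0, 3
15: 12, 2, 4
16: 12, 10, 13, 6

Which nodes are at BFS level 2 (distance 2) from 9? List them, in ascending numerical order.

0, 1, 2, 4, 5, 7, 8, 12, 13, 14, 16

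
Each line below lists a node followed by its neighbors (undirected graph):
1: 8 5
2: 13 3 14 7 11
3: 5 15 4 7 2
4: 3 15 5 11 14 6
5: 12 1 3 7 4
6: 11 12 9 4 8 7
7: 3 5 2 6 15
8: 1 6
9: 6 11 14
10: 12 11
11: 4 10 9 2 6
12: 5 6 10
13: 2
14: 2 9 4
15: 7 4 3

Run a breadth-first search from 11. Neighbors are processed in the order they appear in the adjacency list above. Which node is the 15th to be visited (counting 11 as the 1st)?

1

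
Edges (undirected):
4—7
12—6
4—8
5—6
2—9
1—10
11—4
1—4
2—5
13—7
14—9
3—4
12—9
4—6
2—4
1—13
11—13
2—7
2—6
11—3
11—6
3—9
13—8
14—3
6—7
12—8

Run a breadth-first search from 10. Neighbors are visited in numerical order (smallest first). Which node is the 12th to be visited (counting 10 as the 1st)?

Visit 10; enqueue 1 → queue [1]
Visit 1; enqueue 4, 13 → queue [4, 13]
Visit 4; enqueue 2, 3, 6, 7, 8, 11 → queue [13, 2, 3, 6, 7, 8, 11]
Visit 13 → queue [2, 3, 6, 7, 8, 11]
Visit 2; enqueue 5, 9 → queue [3, 6, 7, 8, 11, 5, 9]
Visit 3; enqueue 14 → queue [6, 7, 8, 11, 5, 9, 14]
Visit 6; enqueue 12 → queue [7, 8, 11, 5, 9, 14, 12]
Visit 7 → queue [8, 11, 5, 9, 14, 12]
Visit 8 → queue [11, 5, 9, 14, 12]
Visit 11 → queue [5, 9, 14, 12]
Visit 5 → queue [9, 14, 12]
Visit 9 → queue [14, 12]
Visit 14 → queue [12]
Visit 12 → queue []

Visit order: 10, 1, 4, 13, 2, 3, 6, 7, 8, 11, 5, 9, 14, 12

9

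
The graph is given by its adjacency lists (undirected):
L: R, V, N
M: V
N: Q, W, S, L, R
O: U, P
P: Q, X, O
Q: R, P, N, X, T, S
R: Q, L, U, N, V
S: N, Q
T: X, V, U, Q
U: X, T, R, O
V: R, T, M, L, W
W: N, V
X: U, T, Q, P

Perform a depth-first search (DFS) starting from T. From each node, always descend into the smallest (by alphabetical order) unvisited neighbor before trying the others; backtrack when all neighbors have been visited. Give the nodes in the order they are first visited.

Visit T
T → Q
Q → N
N → L
L → R
R → U
U → O
O → P
P → X
R → V
V → M
V → W
N → S

T, Q, N, L, R, U, O, P, X, V, M, W, S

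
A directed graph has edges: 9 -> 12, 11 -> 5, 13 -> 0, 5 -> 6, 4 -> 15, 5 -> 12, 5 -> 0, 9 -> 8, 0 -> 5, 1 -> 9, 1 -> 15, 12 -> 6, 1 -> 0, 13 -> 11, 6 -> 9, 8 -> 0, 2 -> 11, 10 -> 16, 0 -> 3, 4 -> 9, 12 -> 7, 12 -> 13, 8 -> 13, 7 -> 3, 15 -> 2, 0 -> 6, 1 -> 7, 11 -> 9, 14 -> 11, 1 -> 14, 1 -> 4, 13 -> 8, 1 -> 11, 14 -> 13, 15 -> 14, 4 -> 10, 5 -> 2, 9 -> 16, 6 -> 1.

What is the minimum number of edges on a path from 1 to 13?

2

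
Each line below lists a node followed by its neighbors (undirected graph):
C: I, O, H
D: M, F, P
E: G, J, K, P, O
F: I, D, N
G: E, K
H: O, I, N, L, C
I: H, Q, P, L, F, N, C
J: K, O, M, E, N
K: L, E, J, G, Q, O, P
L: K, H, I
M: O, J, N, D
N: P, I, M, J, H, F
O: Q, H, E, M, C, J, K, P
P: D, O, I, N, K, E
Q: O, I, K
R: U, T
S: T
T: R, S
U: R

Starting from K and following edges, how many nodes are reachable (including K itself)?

15

BFS from K visits: K, E, G, J, L, O, P, Q, M, N, H, I, C, D, F
Reachable nodes: 15 of 19 total.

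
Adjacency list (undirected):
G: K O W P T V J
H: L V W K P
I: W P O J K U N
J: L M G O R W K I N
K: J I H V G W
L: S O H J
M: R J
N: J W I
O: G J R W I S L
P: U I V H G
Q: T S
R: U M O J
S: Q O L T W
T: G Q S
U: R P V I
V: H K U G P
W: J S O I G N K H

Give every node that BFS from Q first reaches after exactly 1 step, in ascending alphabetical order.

S, T

Level 0: Q
Level 1: S, T
Level 2: G, L, O, W
Level 3: H, I, J, K, N, P, R, V
Level 4: M, U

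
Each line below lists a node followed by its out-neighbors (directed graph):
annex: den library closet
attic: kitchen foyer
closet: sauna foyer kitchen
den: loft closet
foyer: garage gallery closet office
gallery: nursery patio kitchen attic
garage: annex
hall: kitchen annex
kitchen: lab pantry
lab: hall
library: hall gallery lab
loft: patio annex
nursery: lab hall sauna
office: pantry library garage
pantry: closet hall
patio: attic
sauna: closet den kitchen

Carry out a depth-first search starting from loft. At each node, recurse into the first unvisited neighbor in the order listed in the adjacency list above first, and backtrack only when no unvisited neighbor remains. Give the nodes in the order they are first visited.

loft → patio → attic → kitchen → lab → hall → annex → den → closet → sauna → foyer → garage → gallery → nursery → office → pantry → library

Visit loft
loft → patio
patio → attic
attic → kitchen
kitchen → lab
lab → hall
hall → annex
annex → den
den → closet
closet → sauna
closet → foyer
foyer → garage
foyer → gallery
gallery → nursery
foyer → office
office → pantry
office → library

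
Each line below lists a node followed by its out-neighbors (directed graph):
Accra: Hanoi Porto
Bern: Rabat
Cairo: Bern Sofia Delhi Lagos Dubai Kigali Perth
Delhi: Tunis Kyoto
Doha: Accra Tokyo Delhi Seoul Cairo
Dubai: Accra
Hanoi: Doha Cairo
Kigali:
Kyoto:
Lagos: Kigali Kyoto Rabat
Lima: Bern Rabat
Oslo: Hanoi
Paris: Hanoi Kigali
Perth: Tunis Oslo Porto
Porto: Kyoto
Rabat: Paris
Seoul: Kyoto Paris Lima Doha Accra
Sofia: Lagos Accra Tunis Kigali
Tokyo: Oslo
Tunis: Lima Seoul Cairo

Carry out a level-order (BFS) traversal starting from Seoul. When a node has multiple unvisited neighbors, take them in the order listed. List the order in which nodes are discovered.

Seoul → Kyoto → Paris → Lima → Doha → Accra → Hanoi → Kigali → Bern → Rabat → Tokyo → Delhi → Cairo → Porto → Oslo → Tunis → Sofia → Lagos → Dubai → Perth

Visit Seoul; enqueue Kyoto, Paris, Lima, Doha, Accra → queue [Kyoto, Paris, Lima, Doha, Accra]
Visit Kyoto → queue [Paris, Lima, Doha, Accra]
Visit Paris; enqueue Hanoi, Kigali → queue [Lima, Doha, Accra, Hanoi, Kigali]
Visit Lima; enqueue Bern, Rabat → queue [Doha, Accra, Hanoi, Kigali, Bern, Rabat]
Visit Doha; enqueue Tokyo, Delhi, Cairo → queue [Accra, Hanoi, Kigali, Bern, Rabat, Tokyo, Delhi, Cairo]
Visit Accra; enqueue Porto → queue [Hanoi, Kigali, Bern, Rabat, Tokyo, Delhi, Cairo, Porto]
Visit Hanoi → queue [Kigali, Bern, Rabat, Tokyo, Delhi, Cairo, Porto]
Visit Kigali → queue [Bern, Rabat, Tokyo, Delhi, Cairo, Porto]
Visit Bern → queue [Rabat, Tokyo, Delhi, Cairo, Porto]
Visit Rabat → queue [Tokyo, Delhi, Cairo, Porto]
Visit Tokyo; enqueue Oslo → queue [Delhi, Cairo, Porto, Oslo]
Visit Delhi; enqueue Tunis → queue [Cairo, Porto, Oslo, Tunis]
Visit Cairo; enqueue Sofia, Lagos, Dubai, Perth → queue [Porto, Oslo, Tunis, Sofia, Lagos, Dubai, Perth]
Visit Porto → queue [Oslo, Tunis, Sofia, Lagos, Dubai, Perth]
Visit Oslo → queue [Tunis, Sofia, Lagos, Dubai, Perth]
Visit Tunis → queue [Sofia, Lagos, Dubai, Perth]
Visit Sofia → queue [Lagos, Dubai, Perth]
Visit Lagos → queue [Dubai, Perth]
Visit Dubai → queue [Perth]
Visit Perth → queue []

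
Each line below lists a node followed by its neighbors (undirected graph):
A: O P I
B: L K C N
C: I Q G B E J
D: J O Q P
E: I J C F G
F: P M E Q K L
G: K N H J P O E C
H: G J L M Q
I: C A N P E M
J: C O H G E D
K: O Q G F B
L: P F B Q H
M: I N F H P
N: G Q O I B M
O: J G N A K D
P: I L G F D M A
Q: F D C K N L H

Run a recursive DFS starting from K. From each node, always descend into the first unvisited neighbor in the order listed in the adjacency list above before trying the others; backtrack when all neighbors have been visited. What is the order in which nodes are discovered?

Visit K
K → O
O → J
J → C
C → I
I → A
A → P
P → L
L → F
F → M
M → N
N → G
G → H
H → Q
Q → D
G → E
N → B

K, O, J, C, I, A, P, L, F, M, N, G, H, Q, D, E, B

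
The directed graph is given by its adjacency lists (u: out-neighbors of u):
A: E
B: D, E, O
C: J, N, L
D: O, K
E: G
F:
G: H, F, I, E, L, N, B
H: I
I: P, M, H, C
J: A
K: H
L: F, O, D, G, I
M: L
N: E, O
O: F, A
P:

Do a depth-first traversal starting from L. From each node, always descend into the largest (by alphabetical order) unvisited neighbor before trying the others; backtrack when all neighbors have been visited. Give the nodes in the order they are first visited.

L O F A E G N I P M H C J B D K

Visit L
L → O
O → F
O → A
A → E
E → G
G → N
G → I
I → P
I → M
I → H
I → C
C → J
G → B
B → D
D → K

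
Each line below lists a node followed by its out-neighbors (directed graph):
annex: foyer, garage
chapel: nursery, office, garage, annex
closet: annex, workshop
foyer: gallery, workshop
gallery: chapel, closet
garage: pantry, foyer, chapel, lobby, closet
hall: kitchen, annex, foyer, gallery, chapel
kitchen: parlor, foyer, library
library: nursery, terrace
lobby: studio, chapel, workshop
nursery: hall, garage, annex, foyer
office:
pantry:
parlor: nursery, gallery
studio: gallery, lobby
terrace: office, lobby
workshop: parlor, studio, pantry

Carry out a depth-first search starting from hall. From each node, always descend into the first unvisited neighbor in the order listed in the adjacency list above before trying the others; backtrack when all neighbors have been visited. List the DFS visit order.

hall kitchen parlor nursery garage pantry foyer gallery chapel office annex closet workshop studio lobby library terrace

Visit hall
hall → kitchen
kitchen → parlor
parlor → nursery
nursery → garage
garage → pantry
garage → foyer
foyer → gallery
gallery → chapel
chapel → office
chapel → annex
gallery → closet
closet → workshop
workshop → studio
studio → lobby
kitchen → library
library → terrace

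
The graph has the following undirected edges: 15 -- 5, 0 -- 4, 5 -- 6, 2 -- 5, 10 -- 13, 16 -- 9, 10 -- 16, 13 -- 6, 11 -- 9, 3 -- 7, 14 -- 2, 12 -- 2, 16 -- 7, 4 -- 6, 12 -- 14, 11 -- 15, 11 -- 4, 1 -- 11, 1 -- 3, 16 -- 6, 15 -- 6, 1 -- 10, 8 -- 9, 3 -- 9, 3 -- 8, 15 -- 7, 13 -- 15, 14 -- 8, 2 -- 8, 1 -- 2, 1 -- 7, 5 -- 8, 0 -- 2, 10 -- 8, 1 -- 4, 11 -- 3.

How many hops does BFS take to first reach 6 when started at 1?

Level 0: 1
Level 1: 2, 3, 4, 7, 10, 11
Level 2: 0, 5, 6, 8, 9, 12, 13, 14, 15, 16
6 first appears at level 2.

2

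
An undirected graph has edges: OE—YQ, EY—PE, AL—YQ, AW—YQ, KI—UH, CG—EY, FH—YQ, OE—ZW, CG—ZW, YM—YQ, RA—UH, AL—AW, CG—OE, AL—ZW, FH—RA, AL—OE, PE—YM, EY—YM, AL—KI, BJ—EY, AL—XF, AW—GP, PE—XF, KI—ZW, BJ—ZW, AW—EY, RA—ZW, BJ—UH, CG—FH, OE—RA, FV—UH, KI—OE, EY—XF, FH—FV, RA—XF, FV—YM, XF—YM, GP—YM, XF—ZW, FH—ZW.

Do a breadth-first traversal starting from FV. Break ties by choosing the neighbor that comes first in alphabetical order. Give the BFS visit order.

Visit FV; enqueue FH, UH, YM → queue [FH, UH, YM]
Visit FH; enqueue CG, RA, YQ, ZW → queue [UH, YM, CG, RA, YQ, ZW]
Visit UH; enqueue BJ, KI → queue [YM, CG, RA, YQ, ZW, BJ, KI]
Visit YM; enqueue EY, GP, PE, XF → queue [CG, RA, YQ, ZW, BJ, KI, EY, GP, PE, XF]
Visit CG; enqueue OE → queue [RA, YQ, ZW, BJ, KI, EY, GP, PE, XF, OE]
Visit RA → queue [YQ, ZW, BJ, KI, EY, GP, PE, XF, OE]
Visit YQ; enqueue AL, AW → queue [ZW, BJ, KI, EY, GP, PE, XF, OE, AL, AW]
Visit ZW → queue [BJ, KI, EY, GP, PE, XF, OE, AL, AW]
Visit BJ → queue [KI, EY, GP, PE, XF, OE, AL, AW]
Visit KI → queue [EY, GP, PE, XF, OE, AL, AW]
Visit EY → queue [GP, PE, XF, OE, AL, AW]
Visit GP → queue [PE, XF, OE, AL, AW]
Visit PE → queue [XF, OE, AL, AW]
Visit XF → queue [OE, AL, AW]
Visit OE → queue [AL, AW]
Visit AL → queue [AW]
Visit AW → queue []

FV -> FH -> UH -> YM -> CG -> RA -> YQ -> ZW -> BJ -> KI -> EY -> GP -> PE -> XF -> OE -> AL -> AW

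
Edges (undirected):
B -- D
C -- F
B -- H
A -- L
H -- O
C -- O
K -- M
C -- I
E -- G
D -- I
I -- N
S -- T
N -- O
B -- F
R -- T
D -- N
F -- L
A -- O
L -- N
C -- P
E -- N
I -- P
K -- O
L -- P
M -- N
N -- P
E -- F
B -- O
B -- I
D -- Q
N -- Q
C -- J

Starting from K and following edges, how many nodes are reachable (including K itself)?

BFS from K visits: K, M, O, N, A, B, C, H, D, E, I, L, P, Q, F, J, G
Reachable nodes: 17 of 20 total.

17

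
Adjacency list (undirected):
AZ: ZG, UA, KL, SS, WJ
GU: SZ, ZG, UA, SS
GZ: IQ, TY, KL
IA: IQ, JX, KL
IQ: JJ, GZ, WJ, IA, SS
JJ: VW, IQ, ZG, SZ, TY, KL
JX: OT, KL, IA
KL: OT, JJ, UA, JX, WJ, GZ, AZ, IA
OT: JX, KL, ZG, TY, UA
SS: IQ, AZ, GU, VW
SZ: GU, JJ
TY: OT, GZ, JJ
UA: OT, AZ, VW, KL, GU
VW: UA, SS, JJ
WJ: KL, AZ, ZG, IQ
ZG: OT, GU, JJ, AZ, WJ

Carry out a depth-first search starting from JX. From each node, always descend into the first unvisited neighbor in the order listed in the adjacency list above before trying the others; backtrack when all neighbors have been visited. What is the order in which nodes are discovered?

Visit JX
JX → OT
OT → KL
KL → JJ
JJ → VW
VW → UA
UA → AZ
AZ → ZG
ZG → GU
GU → SZ
GU → SS
SS → IQ
IQ → GZ
GZ → TY
IQ → WJ
IQ → IA

JX, OT, KL, JJ, VW, UA, AZ, ZG, GU, SZ, SS, IQ, GZ, TY, WJ, IA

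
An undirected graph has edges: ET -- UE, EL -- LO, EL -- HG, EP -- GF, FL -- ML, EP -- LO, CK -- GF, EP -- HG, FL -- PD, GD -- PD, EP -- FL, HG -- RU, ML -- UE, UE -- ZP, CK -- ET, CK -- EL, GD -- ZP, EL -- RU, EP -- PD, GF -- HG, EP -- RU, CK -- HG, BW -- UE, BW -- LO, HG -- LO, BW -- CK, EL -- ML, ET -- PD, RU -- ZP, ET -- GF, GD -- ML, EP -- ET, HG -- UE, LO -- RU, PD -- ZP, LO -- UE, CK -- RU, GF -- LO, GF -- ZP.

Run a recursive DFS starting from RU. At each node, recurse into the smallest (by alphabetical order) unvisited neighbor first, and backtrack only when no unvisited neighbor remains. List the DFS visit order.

RU CK BW LO EL HG EP ET GF ZP GD ML FL PD UE

Visit RU
RU → CK
CK → BW
BW → LO
LO → EL
EL → HG
HG → EP
EP → ET
ET → GF
GF → ZP
ZP → GD
GD → ML
ML → FL
FL → PD
ML → UE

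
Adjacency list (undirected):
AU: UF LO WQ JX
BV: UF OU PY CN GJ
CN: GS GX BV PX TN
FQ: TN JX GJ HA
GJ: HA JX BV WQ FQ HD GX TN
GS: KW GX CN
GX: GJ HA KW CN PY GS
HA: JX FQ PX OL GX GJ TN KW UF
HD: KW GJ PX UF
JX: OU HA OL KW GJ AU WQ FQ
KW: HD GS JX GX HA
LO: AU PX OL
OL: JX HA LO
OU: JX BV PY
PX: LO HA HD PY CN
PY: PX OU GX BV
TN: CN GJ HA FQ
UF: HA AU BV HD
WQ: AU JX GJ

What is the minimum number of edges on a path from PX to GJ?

2

Level 0: PX
Level 1: CN, HA, HD, LO, PY
Level 2: AU, BV, FQ, GJ, GS, GX, JX, KW, OL, OU, TN, UF
Level 3: WQ
GJ first appears at level 2.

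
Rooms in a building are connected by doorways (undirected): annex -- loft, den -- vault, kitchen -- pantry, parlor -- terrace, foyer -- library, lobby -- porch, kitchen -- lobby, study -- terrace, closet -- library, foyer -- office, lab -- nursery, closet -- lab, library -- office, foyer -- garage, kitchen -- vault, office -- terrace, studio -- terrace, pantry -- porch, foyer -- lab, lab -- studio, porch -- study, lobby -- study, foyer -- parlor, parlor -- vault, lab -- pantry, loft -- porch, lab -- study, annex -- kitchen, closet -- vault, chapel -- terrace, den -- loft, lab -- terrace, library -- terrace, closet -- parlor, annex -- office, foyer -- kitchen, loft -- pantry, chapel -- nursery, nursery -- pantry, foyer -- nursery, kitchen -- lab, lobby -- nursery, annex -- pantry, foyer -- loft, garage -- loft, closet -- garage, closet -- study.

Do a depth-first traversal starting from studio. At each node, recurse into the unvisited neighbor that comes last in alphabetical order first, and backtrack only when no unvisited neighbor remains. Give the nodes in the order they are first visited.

studio terrace study porch pantry nursery lobby kitchen vault parlor foyer office library closet lab garage loft den annex chapel

Visit studio
studio → terrace
terrace → study
study → porch
porch → pantry
pantry → nursery
nursery → lobby
lobby → kitchen
kitchen → vault
vault → parlor
parlor → foyer
foyer → office
office → library
library → closet
closet → lab
closet → garage
garage → loft
loft → den
loft → annex
nursery → chapel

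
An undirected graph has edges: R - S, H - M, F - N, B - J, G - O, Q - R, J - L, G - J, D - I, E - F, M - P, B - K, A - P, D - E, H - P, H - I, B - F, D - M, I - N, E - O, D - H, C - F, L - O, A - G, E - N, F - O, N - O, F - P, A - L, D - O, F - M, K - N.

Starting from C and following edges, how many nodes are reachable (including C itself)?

16

BFS from C visits: C, F, P, O, N, M, E, B, H, A, L, G, D, K, I, J
Reachable nodes: 16 of 19 total.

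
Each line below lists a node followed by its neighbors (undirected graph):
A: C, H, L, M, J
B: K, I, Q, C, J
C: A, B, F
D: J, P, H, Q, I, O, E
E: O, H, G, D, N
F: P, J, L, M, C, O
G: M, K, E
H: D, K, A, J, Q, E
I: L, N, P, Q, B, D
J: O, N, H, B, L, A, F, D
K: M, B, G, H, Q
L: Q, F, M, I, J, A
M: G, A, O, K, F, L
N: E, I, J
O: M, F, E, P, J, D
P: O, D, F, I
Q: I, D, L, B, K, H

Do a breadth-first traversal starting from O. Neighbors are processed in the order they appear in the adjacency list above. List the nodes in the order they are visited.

Visit O; enqueue M, F, E, P, J, D → queue [M, F, E, P, J, D]
Visit M; enqueue G, A, K, L → queue [F, E, P, J, D, G, A, K, L]
Visit F; enqueue C → queue [E, P, J, D, G, A, K, L, C]
Visit E; enqueue H, N → queue [P, J, D, G, A, K, L, C, H, N]
Visit P; enqueue I → queue [J, D, G, A, K, L, C, H, N, I]
Visit J; enqueue B → queue [D, G, A, K, L, C, H, N, I, B]
Visit D; enqueue Q → queue [G, A, K, L, C, H, N, I, B, Q]
Visit G → queue [A, K, L, C, H, N, I, B, Q]
Visit A → queue [K, L, C, H, N, I, B, Q]
Visit K → queue [L, C, H, N, I, B, Q]
Visit L → queue [C, H, N, I, B, Q]
Visit C → queue [H, N, I, B, Q]
Visit H → queue [N, I, B, Q]
Visit N → queue [I, B, Q]
Visit I → queue [B, Q]
Visit B → queue [Q]
Visit Q → queue []

O, M, F, E, P, J, D, G, A, K, L, C, H, N, I, B, Q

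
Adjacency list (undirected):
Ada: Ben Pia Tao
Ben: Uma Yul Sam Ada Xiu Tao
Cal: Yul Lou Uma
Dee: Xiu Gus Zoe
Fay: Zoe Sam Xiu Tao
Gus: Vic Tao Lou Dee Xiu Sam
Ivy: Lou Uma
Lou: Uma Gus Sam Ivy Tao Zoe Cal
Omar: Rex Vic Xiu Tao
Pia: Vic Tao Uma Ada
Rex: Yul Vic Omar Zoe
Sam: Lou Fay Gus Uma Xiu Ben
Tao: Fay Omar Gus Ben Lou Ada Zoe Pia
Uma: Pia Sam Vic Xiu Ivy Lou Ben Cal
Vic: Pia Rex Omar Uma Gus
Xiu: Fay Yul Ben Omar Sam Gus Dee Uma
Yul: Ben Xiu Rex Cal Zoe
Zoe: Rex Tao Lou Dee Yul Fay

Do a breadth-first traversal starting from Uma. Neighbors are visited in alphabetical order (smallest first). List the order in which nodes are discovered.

Uma Ben Cal Ivy Lou Pia Sam Vic Xiu Ada Tao Yul Gus Zoe Fay Omar Rex Dee

Visit Uma; enqueue Ben, Cal, Ivy, Lou, Pia, Sam, Vic, Xiu → queue [Ben, Cal, Ivy, Lou, Pia, Sam, Vic, Xiu]
Visit Ben; enqueue Ada, Tao, Yul → queue [Cal, Ivy, Lou, Pia, Sam, Vic, Xiu, Ada, Tao, Yul]
Visit Cal → queue [Ivy, Lou, Pia, Sam, Vic, Xiu, Ada, Tao, Yul]
Visit Ivy → queue [Lou, Pia, Sam, Vic, Xiu, Ada, Tao, Yul]
Visit Lou; enqueue Gus, Zoe → queue [Pia, Sam, Vic, Xiu, Ada, Tao, Yul, Gus, Zoe]
Visit Pia → queue [Sam, Vic, Xiu, Ada, Tao, Yul, Gus, Zoe]
Visit Sam; enqueue Fay → queue [Vic, Xiu, Ada, Tao, Yul, Gus, Zoe, Fay]
Visit Vic; enqueue Omar, Rex → queue [Xiu, Ada, Tao, Yul, Gus, Zoe, Fay, Omar, Rex]
Visit Xiu; enqueue Dee → queue [Ada, Tao, Yul, Gus, Zoe, Fay, Omar, Rex, Dee]
Visit Ada → queue [Tao, Yul, Gus, Zoe, Fay, Omar, Rex, Dee]
Visit Tao → queue [Yul, Gus, Zoe, Fay, Omar, Rex, Dee]
Visit Yul → queue [Gus, Zoe, Fay, Omar, Rex, Dee]
Visit Gus → queue [Zoe, Fay, Omar, Rex, Dee]
Visit Zoe → queue [Fay, Omar, Rex, Dee]
Visit Fay → queue [Omar, Rex, Dee]
Visit Omar → queue [Rex, Dee]
Visit Rex → queue [Dee]
Visit Dee → queue []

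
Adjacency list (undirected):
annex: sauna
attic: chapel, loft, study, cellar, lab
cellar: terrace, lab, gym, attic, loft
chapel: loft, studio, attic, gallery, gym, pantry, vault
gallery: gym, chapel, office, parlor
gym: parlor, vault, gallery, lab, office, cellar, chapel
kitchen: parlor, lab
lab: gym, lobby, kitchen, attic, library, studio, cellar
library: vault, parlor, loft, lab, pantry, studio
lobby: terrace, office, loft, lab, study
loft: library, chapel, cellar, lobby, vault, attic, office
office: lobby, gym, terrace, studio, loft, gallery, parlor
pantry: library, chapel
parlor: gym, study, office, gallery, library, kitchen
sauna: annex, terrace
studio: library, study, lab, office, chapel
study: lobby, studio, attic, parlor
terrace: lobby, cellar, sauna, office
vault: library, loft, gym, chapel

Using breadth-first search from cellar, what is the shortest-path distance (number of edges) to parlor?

Level 0: cellar
Level 1: attic, gym, lab, loft, terrace
Level 2: chapel, gallery, kitchen, library, lobby, office, parlor, sauna, studio, study, vault
Level 3: annex, pantry
parlor first appears at level 2.

2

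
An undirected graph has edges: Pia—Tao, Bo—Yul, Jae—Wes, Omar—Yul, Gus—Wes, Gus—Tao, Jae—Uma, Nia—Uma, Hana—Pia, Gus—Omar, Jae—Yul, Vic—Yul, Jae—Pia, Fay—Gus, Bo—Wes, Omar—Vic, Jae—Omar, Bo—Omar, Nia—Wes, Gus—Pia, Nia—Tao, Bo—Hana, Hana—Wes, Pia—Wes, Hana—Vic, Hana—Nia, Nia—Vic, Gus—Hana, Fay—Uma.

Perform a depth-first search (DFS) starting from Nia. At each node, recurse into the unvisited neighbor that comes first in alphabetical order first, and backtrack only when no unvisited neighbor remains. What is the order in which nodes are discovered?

Nia, Hana, Bo, Omar, Gus, Fay, Uma, Jae, Pia, Tao, Wes, Yul, Vic

Visit Nia
Nia → Hana
Hana → Bo
Bo → Omar
Omar → Gus
Gus → Fay
Fay → Uma
Uma → Jae
Jae → Pia
Pia → Tao
Pia → Wes
Jae → Yul
Yul → Vic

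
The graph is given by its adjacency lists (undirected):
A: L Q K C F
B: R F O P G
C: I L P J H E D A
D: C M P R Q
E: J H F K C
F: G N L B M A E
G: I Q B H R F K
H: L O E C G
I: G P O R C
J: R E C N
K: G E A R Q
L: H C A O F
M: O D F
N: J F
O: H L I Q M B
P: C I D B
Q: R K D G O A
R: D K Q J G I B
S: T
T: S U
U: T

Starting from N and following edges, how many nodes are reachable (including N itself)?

18

BFS from N visits: N, F, J, A, B, E, G, L, M, C, R, K, Q, O, P, H, I, D
Reachable nodes: 18 of 21 total.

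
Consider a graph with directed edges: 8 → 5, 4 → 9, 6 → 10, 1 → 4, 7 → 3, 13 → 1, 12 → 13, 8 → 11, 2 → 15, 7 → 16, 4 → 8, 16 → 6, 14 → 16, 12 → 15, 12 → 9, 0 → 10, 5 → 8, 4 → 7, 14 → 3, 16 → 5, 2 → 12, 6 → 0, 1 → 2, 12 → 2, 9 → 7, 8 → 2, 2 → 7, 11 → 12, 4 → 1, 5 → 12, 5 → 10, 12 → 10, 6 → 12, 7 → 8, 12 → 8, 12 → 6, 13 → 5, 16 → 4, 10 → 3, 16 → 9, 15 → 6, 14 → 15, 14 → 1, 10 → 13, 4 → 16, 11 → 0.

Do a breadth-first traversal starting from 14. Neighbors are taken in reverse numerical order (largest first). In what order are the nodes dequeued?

Visit 14; enqueue 16, 15, 3, 1 → queue [16, 15, 3, 1]
Visit 16; enqueue 9, 6, 5, 4 → queue [15, 3, 1, 9, 6, 5, 4]
Visit 15 → queue [3, 1, 9, 6, 5, 4]
Visit 3 → queue [1, 9, 6, 5, 4]
Visit 1; enqueue 2 → queue [9, 6, 5, 4, 2]
Visit 9; enqueue 7 → queue [6, 5, 4, 2, 7]
Visit 6; enqueue 12, 10, 0 → queue [5, 4, 2, 7, 12, 10, 0]
Visit 5; enqueue 8 → queue [4, 2, 7, 12, 10, 0, 8]
Visit 4 → queue [2, 7, 12, 10, 0, 8]
Visit 2 → queue [7, 12, 10, 0, 8]
Visit 7 → queue [12, 10, 0, 8]
Visit 12; enqueue 13 → queue [10, 0, 8, 13]
Visit 10 → queue [0, 8, 13]
Visit 0 → queue [8, 13]
Visit 8; enqueue 11 → queue [13, 11]
Visit 13 → queue [11]
Visit 11 → queue []

14 -> 16 -> 15 -> 3 -> 1 -> 9 -> 6 -> 5 -> 4 -> 2 -> 7 -> 12 -> 10 -> 0 -> 8 -> 13 -> 11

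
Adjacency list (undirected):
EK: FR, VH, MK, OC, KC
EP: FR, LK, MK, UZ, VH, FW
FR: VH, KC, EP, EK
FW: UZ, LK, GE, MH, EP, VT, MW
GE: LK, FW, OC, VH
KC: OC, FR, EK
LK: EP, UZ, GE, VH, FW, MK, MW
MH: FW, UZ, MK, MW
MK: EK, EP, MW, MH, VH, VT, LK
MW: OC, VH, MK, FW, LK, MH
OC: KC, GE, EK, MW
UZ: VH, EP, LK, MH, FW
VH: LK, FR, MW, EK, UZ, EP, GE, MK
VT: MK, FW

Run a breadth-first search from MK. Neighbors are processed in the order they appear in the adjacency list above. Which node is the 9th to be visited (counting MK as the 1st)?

FR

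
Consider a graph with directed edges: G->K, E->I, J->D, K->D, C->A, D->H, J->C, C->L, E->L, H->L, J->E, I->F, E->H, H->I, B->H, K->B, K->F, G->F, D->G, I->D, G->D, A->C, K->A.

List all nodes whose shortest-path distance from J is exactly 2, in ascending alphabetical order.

Level 0: J
Level 1: C, D, E
Level 2: A, G, H, I, L
Level 3: F, K
Level 4: B

A, G, H, I, L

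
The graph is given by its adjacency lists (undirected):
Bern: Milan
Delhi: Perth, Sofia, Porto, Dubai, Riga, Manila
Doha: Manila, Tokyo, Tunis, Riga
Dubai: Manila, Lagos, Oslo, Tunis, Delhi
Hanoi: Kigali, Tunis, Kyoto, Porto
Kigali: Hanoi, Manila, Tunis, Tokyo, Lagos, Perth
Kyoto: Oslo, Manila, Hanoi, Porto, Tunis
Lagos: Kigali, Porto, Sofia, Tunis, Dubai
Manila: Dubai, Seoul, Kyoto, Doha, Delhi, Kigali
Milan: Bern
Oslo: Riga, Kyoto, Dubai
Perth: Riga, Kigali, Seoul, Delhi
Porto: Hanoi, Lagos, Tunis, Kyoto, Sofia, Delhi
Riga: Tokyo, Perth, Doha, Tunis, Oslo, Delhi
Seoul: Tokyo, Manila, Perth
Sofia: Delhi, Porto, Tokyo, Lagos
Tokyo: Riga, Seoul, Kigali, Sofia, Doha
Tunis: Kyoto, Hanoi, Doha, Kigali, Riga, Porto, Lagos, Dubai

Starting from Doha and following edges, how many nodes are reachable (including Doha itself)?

16

BFS from Doha visits: Doha, Manila, Tokyo, Tunis, Riga, Dubai, Seoul, Kyoto, Delhi, Kigali, Sofia, Hanoi, Porto, Lagos, Perth, Oslo
Reachable nodes: 16 of 18 total.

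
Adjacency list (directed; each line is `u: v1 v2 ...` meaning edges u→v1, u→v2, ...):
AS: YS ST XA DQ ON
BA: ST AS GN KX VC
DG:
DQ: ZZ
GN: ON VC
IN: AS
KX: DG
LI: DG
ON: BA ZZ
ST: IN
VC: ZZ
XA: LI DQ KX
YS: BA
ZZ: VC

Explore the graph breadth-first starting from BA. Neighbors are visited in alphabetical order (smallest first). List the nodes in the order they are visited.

Visit BA; enqueue AS, GN, KX, ST, VC → queue [AS, GN, KX, ST, VC]
Visit AS; enqueue DQ, ON, XA, YS → queue [GN, KX, ST, VC, DQ, ON, XA, YS]
Visit GN → queue [KX, ST, VC, DQ, ON, XA, YS]
Visit KX; enqueue DG → queue [ST, VC, DQ, ON, XA, YS, DG]
Visit ST; enqueue IN → queue [VC, DQ, ON, XA, YS, DG, IN]
Visit VC; enqueue ZZ → queue [DQ, ON, XA, YS, DG, IN, ZZ]
Visit DQ → queue [ON, XA, YS, DG, IN, ZZ]
Visit ON → queue [XA, YS, DG, IN, ZZ]
Visit XA; enqueue LI → queue [YS, DG, IN, ZZ, LI]
Visit YS → queue [DG, IN, ZZ, LI]
Visit DG → queue [IN, ZZ, LI]
Visit IN → queue [ZZ, LI]
Visit ZZ → queue [LI]
Visit LI → queue []

BA, AS, GN, KX, ST, VC, DQ, ON, XA, YS, DG, IN, ZZ, LI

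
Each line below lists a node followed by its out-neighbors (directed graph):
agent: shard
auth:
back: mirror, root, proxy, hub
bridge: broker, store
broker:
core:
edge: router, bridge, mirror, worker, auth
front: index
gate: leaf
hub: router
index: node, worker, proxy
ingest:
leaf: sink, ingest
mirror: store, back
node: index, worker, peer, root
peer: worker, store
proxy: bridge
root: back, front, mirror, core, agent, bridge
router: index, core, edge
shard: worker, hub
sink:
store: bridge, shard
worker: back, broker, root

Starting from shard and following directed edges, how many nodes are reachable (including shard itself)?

BFS from shard visits: shard, worker, hub, back, broker, root, router, mirror, proxy, front, core, agent, bridge, index, edge, store, node, auth, peer
Reachable nodes: 19 of 23 total.

19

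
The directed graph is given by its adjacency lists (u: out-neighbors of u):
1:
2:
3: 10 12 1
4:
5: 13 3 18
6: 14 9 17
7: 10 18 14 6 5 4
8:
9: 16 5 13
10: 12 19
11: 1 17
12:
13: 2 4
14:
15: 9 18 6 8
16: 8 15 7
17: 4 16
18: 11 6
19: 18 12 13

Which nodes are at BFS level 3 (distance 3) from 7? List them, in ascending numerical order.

Level 0: 7
Level 1: 4, 5, 6, 10, 14, 18
Level 2: 3, 9, 11, 12, 13, 17, 19
Level 3: 1, 2, 16
Level 4: 8, 15

1, 2, 16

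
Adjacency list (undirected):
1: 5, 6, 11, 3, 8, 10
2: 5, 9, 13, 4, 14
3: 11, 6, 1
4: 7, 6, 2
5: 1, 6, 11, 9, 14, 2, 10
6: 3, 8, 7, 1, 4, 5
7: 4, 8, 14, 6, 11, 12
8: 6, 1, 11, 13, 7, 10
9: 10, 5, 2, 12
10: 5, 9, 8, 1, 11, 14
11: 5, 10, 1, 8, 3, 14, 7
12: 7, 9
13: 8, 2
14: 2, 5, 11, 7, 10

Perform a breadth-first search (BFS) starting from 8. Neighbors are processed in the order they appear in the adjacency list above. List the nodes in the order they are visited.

8, 6, 1, 11, 13, 7, 10, 3, 4, 5, 14, 2, 12, 9

Visit 8; enqueue 6, 1, 11, 13, 7, 10 → queue [6, 1, 11, 13, 7, 10]
Visit 6; enqueue 3, 4, 5 → queue [1, 11, 13, 7, 10, 3, 4, 5]
Visit 1 → queue [11, 13, 7, 10, 3, 4, 5]
Visit 11; enqueue 14 → queue [13, 7, 10, 3, 4, 5, 14]
Visit 13; enqueue 2 → queue [7, 10, 3, 4, 5, 14, 2]
Visit 7; enqueue 12 → queue [10, 3, 4, 5, 14, 2, 12]
Visit 10; enqueue 9 → queue [3, 4, 5, 14, 2, 12, 9]
Visit 3 → queue [4, 5, 14, 2, 12, 9]
Visit 4 → queue [5, 14, 2, 12, 9]
Visit 5 → queue [14, 2, 12, 9]
Visit 14 → queue [2, 12, 9]
Visit 2 → queue [12, 9]
Visit 12 → queue [9]
Visit 9 → queue []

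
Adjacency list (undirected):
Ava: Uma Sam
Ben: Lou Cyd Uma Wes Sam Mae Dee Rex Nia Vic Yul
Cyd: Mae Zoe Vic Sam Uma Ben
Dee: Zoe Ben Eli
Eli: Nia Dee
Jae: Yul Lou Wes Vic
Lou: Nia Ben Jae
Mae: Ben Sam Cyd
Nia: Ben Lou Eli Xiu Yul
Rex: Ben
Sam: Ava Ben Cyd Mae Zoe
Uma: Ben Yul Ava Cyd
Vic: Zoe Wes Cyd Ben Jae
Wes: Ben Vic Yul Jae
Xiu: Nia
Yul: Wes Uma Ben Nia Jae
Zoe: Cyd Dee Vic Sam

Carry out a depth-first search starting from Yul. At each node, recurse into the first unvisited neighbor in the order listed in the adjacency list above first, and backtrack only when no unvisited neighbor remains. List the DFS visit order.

Visit Yul
Yul → Wes
Wes → Ben
Ben → Lou
Lou → Nia
Nia → Eli
Eli → Dee
Dee → Zoe
Zoe → Cyd
Cyd → Mae
Mae → Sam
Sam → Ava
Ava → Uma
Cyd → Vic
Vic → Jae
Nia → Xiu
Ben → Rex

Yul Wes Ben Lou Nia Eli Dee Zoe Cyd Mae Sam Ava Uma Vic Jae Xiu Rex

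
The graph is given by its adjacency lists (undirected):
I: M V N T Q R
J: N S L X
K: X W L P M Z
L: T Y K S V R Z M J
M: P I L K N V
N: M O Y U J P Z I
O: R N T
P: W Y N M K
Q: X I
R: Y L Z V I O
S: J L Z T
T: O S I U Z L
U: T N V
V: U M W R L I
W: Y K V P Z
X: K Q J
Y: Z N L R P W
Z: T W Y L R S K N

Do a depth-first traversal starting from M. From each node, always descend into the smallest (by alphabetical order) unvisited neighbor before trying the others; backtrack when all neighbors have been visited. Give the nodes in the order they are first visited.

M, I, N, J, L, K, P, W, V, R, O, T, S, Z, Y, U, X, Q

Visit M
M → I
I → N
N → J
J → L
L → K
K → P
P → W
W → V
V → R
R → O
O → T
T → S
S → Z
Z → Y
T → U
K → X
X → Q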